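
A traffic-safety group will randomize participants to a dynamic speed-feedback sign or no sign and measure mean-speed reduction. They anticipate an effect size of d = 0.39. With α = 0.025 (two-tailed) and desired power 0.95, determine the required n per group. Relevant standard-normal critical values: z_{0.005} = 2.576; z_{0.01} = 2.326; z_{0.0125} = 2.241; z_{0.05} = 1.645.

For two independent groups with equal n: n = 2·((z_{α/2} + z_β) / d)².
z_{α/2} + z_β = 2.241 + 1.645 = 3.886.
n = 2 × (3.886 / 0.39)² = 2 × 9.964² = 2 × 99.28 = 198.6.
Round up to the next whole participant.

n = 199 per group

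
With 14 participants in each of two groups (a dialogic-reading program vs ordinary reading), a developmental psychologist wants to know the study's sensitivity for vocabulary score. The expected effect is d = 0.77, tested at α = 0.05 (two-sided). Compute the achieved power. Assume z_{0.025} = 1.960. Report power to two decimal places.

For two equal groups, power = Φ(d·√(n/2) − z_{α/2}).
d·√(n/2) = 0.77 × √(14/2) = 0.77 × 2.646 = 2.037.
z_β = 2.037 − 1.960 = 0.077.
Power = Φ(0.077) = 0.531.

power ≈ 0.53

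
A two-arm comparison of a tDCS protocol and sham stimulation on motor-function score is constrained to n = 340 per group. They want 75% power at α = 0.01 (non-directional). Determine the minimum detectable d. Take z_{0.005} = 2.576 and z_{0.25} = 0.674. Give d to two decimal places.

d_min ≈ 0.25

For two independent groups of n = 340 each: d_min = (z_{α/2} + z_β)·√(2/n).
z-sum = 2.576 + 0.674 = 3.250.
d_min = 3.250 × √(2/340) = 3.250 × 0.0767 = 0.249.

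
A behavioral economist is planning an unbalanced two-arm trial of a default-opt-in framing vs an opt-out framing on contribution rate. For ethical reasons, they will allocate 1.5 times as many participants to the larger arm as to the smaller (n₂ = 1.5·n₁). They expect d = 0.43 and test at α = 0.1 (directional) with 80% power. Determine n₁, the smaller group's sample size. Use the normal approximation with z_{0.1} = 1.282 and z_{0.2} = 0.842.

With allocation ratio k = n₂/n₁ = 1.5, Var(x̄₁−x̄₂) = σ²(1/n₁ + 1/(k·n₁)) = σ²·(k+1)/(k·n₁).
So n₁ = (1 + 1/k)·((z_{α} + z_β)/d)² = 1.667 × (2.124/0.43)².
n₁ = 1.667 × 24.40 = 40.7.
Round up: n₁ = 41, giving n₂ = ⌈1.5 × 41⌉ = ⌈61.5⌉ = 62.

n₁ = 41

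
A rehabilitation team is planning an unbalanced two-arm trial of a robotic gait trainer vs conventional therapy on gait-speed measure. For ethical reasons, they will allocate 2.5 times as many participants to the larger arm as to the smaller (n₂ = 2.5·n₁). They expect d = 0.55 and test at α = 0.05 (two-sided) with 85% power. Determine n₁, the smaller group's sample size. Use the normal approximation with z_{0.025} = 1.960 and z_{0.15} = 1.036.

With allocation ratio k = n₂/n₁ = 2.5, Var(x̄₁−x̄₂) = σ²(1/n₁ + 1/(k·n₁)) = σ²·(k+1)/(k·n₁).
So n₁ = (1 + 1/k)·((z_{α/2} + z_β)/d)² = 1.400 × (2.996/0.55)².
n₁ = 1.400 × 29.67 = 41.5.
Round up: n₁ = 42, giving n₂ = 2.5 × 42 = 105.

n₁ = 42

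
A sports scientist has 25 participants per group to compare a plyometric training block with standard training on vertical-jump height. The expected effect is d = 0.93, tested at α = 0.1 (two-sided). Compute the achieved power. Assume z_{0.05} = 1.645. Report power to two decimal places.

power ≈ 0.95

For two equal groups, power = Φ(d·√(n/2) − z_{α/2}).
d·√(n/2) = 0.93 × √(25/2) = 0.93 × 3.536 = 3.288.
z_β = 3.288 − 1.645 = 1.643.
Power = Φ(1.643) = 0.950.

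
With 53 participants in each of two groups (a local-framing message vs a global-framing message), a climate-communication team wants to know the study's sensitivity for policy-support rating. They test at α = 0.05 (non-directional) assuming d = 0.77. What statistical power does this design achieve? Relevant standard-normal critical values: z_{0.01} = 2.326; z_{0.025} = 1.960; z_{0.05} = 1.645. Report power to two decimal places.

power ≈ 0.98

For two equal groups, power = Φ(d·√(n/2) − z_{α/2}).
d·√(n/2) = 0.77 × √(53/2) = 0.77 × 5.148 = 3.964.
z_β = 3.964 − 1.960 = 2.004.
Power = Φ(2.004) = 0.977.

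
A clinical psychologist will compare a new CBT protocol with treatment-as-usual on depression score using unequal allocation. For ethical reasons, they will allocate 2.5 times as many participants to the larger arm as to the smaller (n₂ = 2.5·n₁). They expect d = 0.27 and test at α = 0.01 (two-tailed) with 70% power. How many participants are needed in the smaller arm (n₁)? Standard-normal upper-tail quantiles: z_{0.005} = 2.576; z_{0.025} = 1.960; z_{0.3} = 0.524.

n₁ = 185

With allocation ratio k = n₂/n₁ = 2.5, Var(x̄₁−x̄₂) = σ²(1/n₁ + 1/(k·n₁)) = σ²·(k+1)/(k·n₁).
So n₁ = (1 + 1/k)·((z_{α/2} + z_β)/d)² = 1.400 × (3.100/0.27)².
n₁ = 1.400 × 131.82 = 184.6.
Round up: n₁ = 185, giving n₂ = ⌈2.5 × 185⌉ = ⌈462.5⌉ = 463.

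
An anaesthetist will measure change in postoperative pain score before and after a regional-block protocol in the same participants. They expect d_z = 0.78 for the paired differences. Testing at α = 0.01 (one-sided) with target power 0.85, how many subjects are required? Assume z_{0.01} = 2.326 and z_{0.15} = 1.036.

For a paired (one-sample on differences) test: n = ((z_{α} + z_β) / d)².
z_{α} + z_β = 2.326 + 1.036 = 3.362.
n = (3.362 / 0.78)² = 4.310² = 18.58.
Round up.

n = 19 pairs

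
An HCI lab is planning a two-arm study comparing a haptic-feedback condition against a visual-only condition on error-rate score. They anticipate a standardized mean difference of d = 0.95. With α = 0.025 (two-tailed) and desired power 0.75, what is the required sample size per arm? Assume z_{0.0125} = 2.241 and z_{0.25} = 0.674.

For two independent groups with equal n: n = 2·((z_{α/2} + z_β) / d)².
z_{α/2} + z_β = 2.241 + 0.674 = 2.915.
n = 2 × (2.915 / 0.95)² = 2 × 3.068² = 2 × 9.42 = 18.8.
Round up to the next whole participant.

n = 19 per group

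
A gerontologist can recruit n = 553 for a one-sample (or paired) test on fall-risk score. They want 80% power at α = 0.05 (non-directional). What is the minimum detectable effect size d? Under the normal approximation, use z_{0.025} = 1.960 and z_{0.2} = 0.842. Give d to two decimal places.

d_min ≈ 0.12

For a single sample (or paired design) of n = 553: d_min = (z_{α/2} + z_β)/√n.
z-sum = 1.960 + 0.842 = 2.802.
d_min = 2.802 / √553 = 2.802 / 23.516 = 0.119.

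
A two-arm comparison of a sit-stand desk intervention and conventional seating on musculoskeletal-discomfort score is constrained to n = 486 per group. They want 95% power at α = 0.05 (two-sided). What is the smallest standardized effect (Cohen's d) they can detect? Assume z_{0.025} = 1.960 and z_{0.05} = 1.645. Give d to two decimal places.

d_min ≈ 0.23

For two independent groups of n = 486 each: d_min = (z_{α/2} + z_β)·√(2/n).
z-sum = 1.960 + 1.645 = 3.605.
d_min = 3.605 × √(2/486) = 3.605 × 0.0642 = 0.231.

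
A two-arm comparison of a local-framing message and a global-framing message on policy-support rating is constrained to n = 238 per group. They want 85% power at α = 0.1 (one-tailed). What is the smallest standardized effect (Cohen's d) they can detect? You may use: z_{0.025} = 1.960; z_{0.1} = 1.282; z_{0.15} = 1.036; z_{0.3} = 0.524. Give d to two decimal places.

d_min ≈ 0.21

For two independent groups of n = 238 each: d_min = (z_{α} + z_β)·√(2/n).
z-sum = 1.282 + 1.036 = 2.318.
d_min = 2.318 × √(2/238) = 2.318 × 0.0917 = 0.212.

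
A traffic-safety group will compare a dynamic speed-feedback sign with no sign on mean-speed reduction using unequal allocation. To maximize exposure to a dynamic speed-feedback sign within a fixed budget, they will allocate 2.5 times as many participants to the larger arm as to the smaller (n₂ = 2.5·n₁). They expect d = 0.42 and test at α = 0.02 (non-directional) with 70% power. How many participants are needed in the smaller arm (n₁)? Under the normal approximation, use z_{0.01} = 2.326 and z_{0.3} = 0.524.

n₁ = 65

With allocation ratio k = n₂/n₁ = 2.5, Var(x̄₁−x̄₂) = σ²(1/n₁ + 1/(k·n₁)) = σ²·(k+1)/(k·n₁).
So n₁ = (1 + 1/k)·((z_{α/2} + z_β)/d)² = 1.400 × (2.850/0.42)².
n₁ = 1.400 × 46.05 = 64.5.
Round up: n₁ = 65, giving n₂ = ⌈2.5 × 65⌉ = ⌈162.5⌉ = 163.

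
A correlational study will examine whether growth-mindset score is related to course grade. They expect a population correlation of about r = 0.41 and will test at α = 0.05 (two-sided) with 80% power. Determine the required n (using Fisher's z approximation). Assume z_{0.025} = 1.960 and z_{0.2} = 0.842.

n = 45

Fisher's z: C = ½·ln((1+r)/(1−r)) = ½·ln(2.3898) = 0.4356.
n = ((z_{α/2} + z_β)/C)² + 3.
(1.960 + 0.842) / 0.4356 = 2.802 / 0.4356 = 6.433.
n = 6.433² + 3 = 41.38 + 3 = 44.4.
Round up.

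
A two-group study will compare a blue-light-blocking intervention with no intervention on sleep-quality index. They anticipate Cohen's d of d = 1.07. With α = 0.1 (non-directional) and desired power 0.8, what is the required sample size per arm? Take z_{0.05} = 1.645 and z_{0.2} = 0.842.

For two independent groups with equal n: n = 2·((z_{α/2} + z_β) / d)².
z_{α/2} + z_β = 1.645 + 0.842 = 2.487.
n = 2 × (2.487 / 1.07)² = 2 × 2.324² = 2 × 5.40 = 10.8.
Round up to the next whole participant.

n = 11 per group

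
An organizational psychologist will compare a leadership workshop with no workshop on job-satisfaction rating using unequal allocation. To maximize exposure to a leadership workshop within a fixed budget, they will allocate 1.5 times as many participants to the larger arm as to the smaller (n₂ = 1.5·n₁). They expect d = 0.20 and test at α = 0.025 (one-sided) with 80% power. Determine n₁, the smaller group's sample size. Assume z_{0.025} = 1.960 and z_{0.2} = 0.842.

n₁ = 328

With allocation ratio k = n₂/n₁ = 1.5, Var(x̄₁−x̄₂) = σ²(1/n₁ + 1/(k·n₁)) = σ²·(k+1)/(k·n₁).
So n₁ = (1 + 1/k)·((z_{α} + z_β)/d)² = 1.667 × (2.802/0.20)².
n₁ = 1.667 × 196.28 = 327.1.
Round up: n₁ = 328, giving n₂ = 1.5 × 328 = 492.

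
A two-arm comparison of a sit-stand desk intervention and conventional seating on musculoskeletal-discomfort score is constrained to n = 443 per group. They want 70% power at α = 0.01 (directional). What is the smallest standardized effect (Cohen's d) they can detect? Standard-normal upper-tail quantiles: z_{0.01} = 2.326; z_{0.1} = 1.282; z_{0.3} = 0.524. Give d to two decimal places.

d_min ≈ 0.19

For two independent groups of n = 443 each: d_min = (z_{α} + z_β)·√(2/n).
z-sum = 2.326 + 0.524 = 2.850.
d_min = 2.850 × √(2/443) = 2.850 × 0.0672 = 0.191.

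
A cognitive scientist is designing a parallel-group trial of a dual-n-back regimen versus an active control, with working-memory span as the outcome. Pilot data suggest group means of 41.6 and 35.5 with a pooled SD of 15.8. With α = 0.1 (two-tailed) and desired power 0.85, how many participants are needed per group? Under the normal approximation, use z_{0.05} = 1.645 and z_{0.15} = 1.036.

n = 97 per group

Cohen's d = |M₁ − M₂| / SD_pooled = |41.6 − 35.5| / 15.8 = 6.1 / 15.8 = 0.386.
For two independent groups with equal n: n = 2·((z_{α/2} + z_β) / d)².
z_{α/2} + z_β = 1.645 + 1.036 = 2.681.
n = 2 × (2.681 / 0.386)² = 2 × 6.946² = 2 × 48.24 = 96.5.
Round up to the next whole participant.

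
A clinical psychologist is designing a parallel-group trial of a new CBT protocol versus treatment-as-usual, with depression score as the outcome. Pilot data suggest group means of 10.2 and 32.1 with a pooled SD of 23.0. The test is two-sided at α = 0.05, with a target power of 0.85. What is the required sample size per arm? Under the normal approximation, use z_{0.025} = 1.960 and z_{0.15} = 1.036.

Cohen's d = |M₁ − M₂| / SD_pooled = |10.2 − 32.1| / 23.0 = 21.9 / 23.0 = 0.952.
For two independent groups with equal n: n = 2·((z_{α/2} + z_β) / d)².
z_{α/2} + z_β = 1.960 + 1.036 = 2.996.
n = 2 × (2.996 / 0.952)² = 2 × 3.147² = 2 × 9.90 = 19.8.
Round up to the next whole participant.

n = 20 per group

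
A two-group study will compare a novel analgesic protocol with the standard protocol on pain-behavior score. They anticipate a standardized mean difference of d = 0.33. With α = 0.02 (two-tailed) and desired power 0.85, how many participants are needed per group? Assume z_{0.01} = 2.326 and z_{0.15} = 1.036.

n = 208 per group

For two independent groups with equal n: n = 2·((z_{α/2} + z_β) / d)².
z_{α/2} + z_β = 2.326 + 1.036 = 3.362.
n = 2 × (3.362 / 0.33)² = 2 × 10.188² = 2 × 103.79 = 207.6.
Round up to the next whole participant.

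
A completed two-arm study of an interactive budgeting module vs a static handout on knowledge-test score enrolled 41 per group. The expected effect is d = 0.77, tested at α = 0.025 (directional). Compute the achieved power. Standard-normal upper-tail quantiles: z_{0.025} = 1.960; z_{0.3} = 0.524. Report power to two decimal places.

power ≈ 0.94

For two equal groups, power = Φ(d·√(n/2) − z_{α}).
d·√(n/2) = 0.77 × √(41/2) = 0.77 × 4.528 = 3.486.
z_β = 3.486 − 1.960 = 1.526.
Power = Φ(1.526) = 0.937.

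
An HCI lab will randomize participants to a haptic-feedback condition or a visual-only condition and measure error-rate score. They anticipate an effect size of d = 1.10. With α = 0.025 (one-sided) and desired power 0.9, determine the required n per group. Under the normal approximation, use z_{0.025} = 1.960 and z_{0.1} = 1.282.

For two independent groups with equal n: n = 2·((z_{α} + z_β) / d)².
z_{α} + z_β = 1.960 + 1.282 = 3.242.
n = 2 × (3.242 / 1.10)² = 2 × 2.947² = 2 × 8.69 = 17.4.
Round up to the next whole participant.

n = 18 per group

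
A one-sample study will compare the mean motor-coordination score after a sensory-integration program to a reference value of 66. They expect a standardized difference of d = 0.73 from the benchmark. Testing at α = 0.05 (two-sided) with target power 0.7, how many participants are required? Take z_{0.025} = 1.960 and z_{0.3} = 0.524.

For a one-sample test: n = ((z_{α/2} + z_β) / d)².
z_{α/2} + z_β = 1.960 + 0.524 = 2.484.
n = (2.484 / 0.73)² = 3.403² = 11.58.
Round up.

n = 12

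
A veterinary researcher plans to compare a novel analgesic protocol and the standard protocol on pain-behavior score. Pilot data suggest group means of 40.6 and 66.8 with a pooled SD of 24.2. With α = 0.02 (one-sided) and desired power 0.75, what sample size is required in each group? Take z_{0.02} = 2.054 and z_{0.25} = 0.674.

Cohen's d = |M₁ − M₂| / SD_pooled = |40.6 − 66.8| / 24.2 = 26.2 / 24.2 = 1.083.
For two independent groups with equal n: n = 2·((z_{α} + z_β) / d)².
z_{α} + z_β = 2.054 + 0.674 = 2.728.
n = 2 × (2.728 / 1.083)² = 2 × 2.519² = 2 × 6.35 = 12.7.
Round up to the next whole participant.

n = 13 per group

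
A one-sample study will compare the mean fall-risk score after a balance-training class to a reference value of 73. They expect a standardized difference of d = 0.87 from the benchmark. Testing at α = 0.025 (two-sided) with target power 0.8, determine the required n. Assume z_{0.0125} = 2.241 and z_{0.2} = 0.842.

n = 13

For a one-sample test: n = ((z_{α/2} + z_β) / d)².
z_{α/2} + z_β = 2.241 + 0.842 = 3.083.
n = (3.083 / 0.87)² = 3.544² = 12.56.
Round up.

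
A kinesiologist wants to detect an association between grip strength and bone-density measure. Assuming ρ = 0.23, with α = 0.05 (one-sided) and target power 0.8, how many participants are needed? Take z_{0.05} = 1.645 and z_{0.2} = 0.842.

n = 116

Fisher's z: C = ½·ln((1+r)/(1−r)) = ½·ln(1.5974) = 0.2342.
n = ((z_{α} + z_β)/C)² + 3.
(1.645 + 0.842) / 0.2342 = 2.487 / 0.2342 = 10.619.
n = 10.619² + 3 = 112.77 + 3 = 115.8.
Round up.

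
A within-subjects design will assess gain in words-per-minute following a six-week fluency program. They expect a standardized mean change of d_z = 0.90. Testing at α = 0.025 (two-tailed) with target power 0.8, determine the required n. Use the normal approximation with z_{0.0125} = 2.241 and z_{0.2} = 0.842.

n = 12 pairs

For a paired (one-sample on differences) test: n = ((z_{α/2} + z_β) / d)².
z_{α/2} + z_β = 2.241 + 0.842 = 3.083.
n = (3.083 / 0.90)² = 3.426² = 11.73.
Round up.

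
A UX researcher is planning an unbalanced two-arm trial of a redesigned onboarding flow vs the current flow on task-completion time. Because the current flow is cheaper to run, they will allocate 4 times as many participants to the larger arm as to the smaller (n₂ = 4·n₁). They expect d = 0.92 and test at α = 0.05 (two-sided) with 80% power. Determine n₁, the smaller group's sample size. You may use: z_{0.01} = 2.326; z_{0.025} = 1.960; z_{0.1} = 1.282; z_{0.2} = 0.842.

n₁ = 12

With allocation ratio k = n₂/n₁ = 4, Var(x̄₁−x̄₂) = σ²(1/n₁ + 1/(k·n₁)) = σ²·(k+1)/(k·n₁).
So n₁ = (1 + 1/k)·((z_{α/2} + z_β)/d)² = 1.250 × (2.802/0.92)².
n₁ = 1.250 × 9.28 = 11.6.
Round up: n₁ = 12, giving n₂ = 4 × 12 = 48.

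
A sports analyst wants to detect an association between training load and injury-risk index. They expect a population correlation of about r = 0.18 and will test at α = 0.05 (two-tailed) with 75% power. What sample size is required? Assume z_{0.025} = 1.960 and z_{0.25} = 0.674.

n = 213

Fisher's z: C = ½·ln((1+r)/(1−r)) = ½·ln(1.4390) = 0.1820.
n = ((z_{α/2} + z_β)/C)² + 3.
(1.960 + 0.674) / 0.1820 = 2.634 / 0.1820 = 14.473.
n = 14.473² + 3 = 209.45 + 3 = 212.5.
Round up.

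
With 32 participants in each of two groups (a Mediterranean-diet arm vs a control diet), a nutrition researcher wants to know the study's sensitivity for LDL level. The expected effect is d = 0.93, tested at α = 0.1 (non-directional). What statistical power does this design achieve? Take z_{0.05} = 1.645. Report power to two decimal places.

For two equal groups, power = Φ(d·√(n/2) − z_{α/2}).
d·√(n/2) = 0.93 × √(32/2) = 0.93 × 4.000 = 3.720.
z_β = 3.720 − 1.645 = 2.075.
Power = Φ(2.075) = 0.981.

power ≈ 0.98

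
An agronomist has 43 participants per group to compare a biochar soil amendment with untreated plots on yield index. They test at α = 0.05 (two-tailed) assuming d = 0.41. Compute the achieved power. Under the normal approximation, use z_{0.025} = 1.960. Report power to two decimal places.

power ≈ 0.48

For two equal groups, power = Φ(d·√(n/2) − z_{α/2}).
d·√(n/2) = 0.41 × √(43/2) = 0.41 × 4.637 = 1.901.
z_β = 1.901 − 1.960 = -0.059.
Power = Φ(-0.059) = 0.477.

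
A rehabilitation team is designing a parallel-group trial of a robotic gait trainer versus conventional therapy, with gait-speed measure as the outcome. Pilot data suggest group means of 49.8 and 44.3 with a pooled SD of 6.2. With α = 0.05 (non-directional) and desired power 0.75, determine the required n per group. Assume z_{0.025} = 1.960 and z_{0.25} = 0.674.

Cohen's d = |M₁ − M₂| / SD_pooled = |49.8 − 44.3| / 6.2 = 5.5 / 6.2 = 0.887.
For two independent groups with equal n: n = 2·((z_{α/2} + z_β) / d)².
z_{α/2} + z_β = 1.960 + 0.674 = 2.634.
n = 2 × (2.634 / 0.887)² = 2 × 2.970² = 2 × 8.82 = 17.6.
Round up to the next whole participant.

n = 18 per group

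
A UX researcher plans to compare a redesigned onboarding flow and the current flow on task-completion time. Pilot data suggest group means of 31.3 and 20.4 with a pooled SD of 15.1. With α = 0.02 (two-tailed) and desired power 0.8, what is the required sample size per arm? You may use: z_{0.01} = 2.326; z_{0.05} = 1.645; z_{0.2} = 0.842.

n = 39 per group

Cohen's d = |M₁ − M₂| / SD_pooled = |31.3 − 20.4| / 15.1 = 10.9 / 15.1 = 0.722.
For two independent groups with equal n: n = 2·((z_{α/2} + z_β) / d)².
z_{α/2} + z_β = 2.326 + 0.842 = 3.168.
n = 2 × (3.168 / 0.722)² = 2 × 4.388² = 2 × 19.25 = 38.5.
Round up to the next whole participant.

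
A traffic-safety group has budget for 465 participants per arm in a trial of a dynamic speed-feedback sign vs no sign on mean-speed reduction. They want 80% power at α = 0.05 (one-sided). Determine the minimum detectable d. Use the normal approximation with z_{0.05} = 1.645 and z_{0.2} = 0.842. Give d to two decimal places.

For two independent groups of n = 465 each: d_min = (z_{α} + z_β)·√(2/n).
z-sum = 1.645 + 0.842 = 2.487.
d_min = 2.487 × √(2/465) = 2.487 × 0.0656 = 0.163.

d_min ≈ 0.16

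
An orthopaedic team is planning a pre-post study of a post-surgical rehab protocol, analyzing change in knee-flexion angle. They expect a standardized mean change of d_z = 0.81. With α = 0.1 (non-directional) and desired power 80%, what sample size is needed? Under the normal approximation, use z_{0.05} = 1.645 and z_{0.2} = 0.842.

n = 10 pairs

For a paired (one-sample on differences) test: n = ((z_{α/2} + z_β) / d)².
z_{α/2} + z_β = 1.645 + 0.842 = 2.487.
n = (2.487 / 0.81)² = 3.070² = 9.43.
Round up.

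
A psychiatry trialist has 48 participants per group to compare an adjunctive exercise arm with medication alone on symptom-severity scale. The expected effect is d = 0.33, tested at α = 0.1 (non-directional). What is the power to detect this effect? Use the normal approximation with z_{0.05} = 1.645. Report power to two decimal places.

power ≈ 0.49

For two equal groups, power = Φ(d·√(n/2) − z_{α/2}).
d·√(n/2) = 0.33 × √(48/2) = 0.33 × 4.899 = 1.617.
z_β = 1.617 − 1.645 = -0.028.
Power = Φ(-0.028) = 0.489.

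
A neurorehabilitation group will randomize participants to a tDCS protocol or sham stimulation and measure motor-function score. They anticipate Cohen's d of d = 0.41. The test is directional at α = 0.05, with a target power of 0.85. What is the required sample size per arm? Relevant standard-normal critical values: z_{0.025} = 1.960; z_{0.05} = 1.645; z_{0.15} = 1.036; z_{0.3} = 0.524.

For two independent groups with equal n: n = 2·((z_{α} + z_β) / d)².
z_{α} + z_β = 1.645 + 1.036 = 2.681.
n = 2 × (2.681 / 0.41)² = 2 × 6.539² = 2 × 42.76 = 85.5.
Round up to the next whole participant.

n = 86 per group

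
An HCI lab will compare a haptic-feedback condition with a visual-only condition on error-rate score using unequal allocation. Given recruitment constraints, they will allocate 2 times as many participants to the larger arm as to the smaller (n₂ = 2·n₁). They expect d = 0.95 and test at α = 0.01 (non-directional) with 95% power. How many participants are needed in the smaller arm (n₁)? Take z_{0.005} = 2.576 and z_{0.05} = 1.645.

n₁ = 30

With allocation ratio k = n₂/n₁ = 2, Var(x̄₁−x̄₂) = σ²(1/n₁ + 1/(k·n₁)) = σ²·(k+1)/(k·n₁).
So n₁ = (1 + 1/k)·((z_{α/2} + z_β)/d)² = 1.500 × (4.221/0.95)².
n₁ = 1.500 × 19.74 = 29.6.
Round up: n₁ = 30, giving n₂ = 2 × 30 = 60.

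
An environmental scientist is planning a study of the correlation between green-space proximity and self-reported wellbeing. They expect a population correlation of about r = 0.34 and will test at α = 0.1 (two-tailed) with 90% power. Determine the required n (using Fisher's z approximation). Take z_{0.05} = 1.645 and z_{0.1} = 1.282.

n = 72

Fisher's z: C = ½·ln((1+r)/(1−r)) = ½·ln(2.0303) = 0.3541.
n = ((z_{α/2} + z_β)/C)² + 3.
(1.645 + 1.282) / 0.3541 = 2.927 / 0.3541 = 8.266.
n = 8.266² + 3 = 68.33 + 3 = 71.3.
Round up.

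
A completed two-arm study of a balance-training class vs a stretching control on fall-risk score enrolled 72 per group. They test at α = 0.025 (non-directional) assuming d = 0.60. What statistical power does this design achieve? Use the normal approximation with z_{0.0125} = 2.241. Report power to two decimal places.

For two equal groups, power = Φ(d·√(n/2) − z_{α/2}).
d·√(n/2) = 0.60 × √(72/2) = 0.60 × 6.000 = 3.600.
z_β = 3.600 − 2.241 = 1.359.
Power = Φ(1.359) = 0.913.

power ≈ 0.91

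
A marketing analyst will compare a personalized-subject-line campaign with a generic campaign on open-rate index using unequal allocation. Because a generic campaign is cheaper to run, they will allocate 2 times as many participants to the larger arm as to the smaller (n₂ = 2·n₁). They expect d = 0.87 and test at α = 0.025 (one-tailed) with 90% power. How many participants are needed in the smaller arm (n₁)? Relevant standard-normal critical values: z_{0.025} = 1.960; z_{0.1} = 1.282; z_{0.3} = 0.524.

With allocation ratio k = n₂/n₁ = 2, Var(x̄₁−x̄₂) = σ²(1/n₁ + 1/(k·n₁)) = σ²·(k+1)/(k·n₁).
So n₁ = (1 + 1/k)·((z_{α} + z_β)/d)² = 1.500 × (3.242/0.87)².
n₁ = 1.500 × 13.89 = 20.8.
Round up: n₁ = 21, giving n₂ = 2 × 21 = 42.

n₁ = 21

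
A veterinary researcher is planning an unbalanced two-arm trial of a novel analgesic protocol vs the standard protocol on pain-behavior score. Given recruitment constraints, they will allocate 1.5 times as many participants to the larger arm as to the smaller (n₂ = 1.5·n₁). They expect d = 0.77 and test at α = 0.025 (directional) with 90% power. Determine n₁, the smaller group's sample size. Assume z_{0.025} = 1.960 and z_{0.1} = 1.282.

n₁ = 30

With allocation ratio k = n₂/n₁ = 1.5, Var(x̄₁−x̄₂) = σ²(1/n₁ + 1/(k·n₁)) = σ²·(k+1)/(k·n₁).
So n₁ = (1 + 1/k)·((z_{α} + z_β)/d)² = 1.667 × (3.242/0.77)².
n₁ = 1.667 × 17.73 = 29.5.
Round up: n₁ = 30, giving n₂ = 1.5 × 30 = 45.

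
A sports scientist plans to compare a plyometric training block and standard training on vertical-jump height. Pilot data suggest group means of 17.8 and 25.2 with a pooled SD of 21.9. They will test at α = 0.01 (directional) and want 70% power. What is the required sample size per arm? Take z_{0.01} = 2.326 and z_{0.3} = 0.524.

n = 143 per group

Cohen's d = |M₁ − M₂| / SD_pooled = |17.8 − 25.2| / 21.9 = 7.4 / 21.9 = 0.338.
For two independent groups with equal n: n = 2·((z_{α} + z_β) / d)².
z_{α} + z_β = 2.326 + 0.524 = 2.850.
n = 2 × (2.850 / 0.338)² = 2 × 8.432² = 2 × 71.10 = 142.2.
Round up to the next whole participant.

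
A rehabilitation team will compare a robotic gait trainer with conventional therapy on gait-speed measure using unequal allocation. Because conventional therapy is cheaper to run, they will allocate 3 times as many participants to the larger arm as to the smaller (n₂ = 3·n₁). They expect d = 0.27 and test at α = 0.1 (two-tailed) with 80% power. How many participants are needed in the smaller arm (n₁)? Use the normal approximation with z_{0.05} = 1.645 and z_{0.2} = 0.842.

n₁ = 114

With allocation ratio k = n₂/n₁ = 3, Var(x̄₁−x̄₂) = σ²(1/n₁ + 1/(k·n₁)) = σ²·(k+1)/(k·n₁).
So n₁ = (1 + 1/k)·((z_{α/2} + z_β)/d)² = 1.333 × (2.487/0.27)².
n₁ = 1.333 × 84.84 = 113.1.
Round up: n₁ = 114, giving n₂ = 3 × 114 = 342.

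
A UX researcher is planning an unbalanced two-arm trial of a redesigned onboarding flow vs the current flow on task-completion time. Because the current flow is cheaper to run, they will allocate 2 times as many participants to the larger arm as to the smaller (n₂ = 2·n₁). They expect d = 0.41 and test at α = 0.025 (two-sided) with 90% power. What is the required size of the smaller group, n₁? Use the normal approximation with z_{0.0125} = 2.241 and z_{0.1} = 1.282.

n₁ = 111

With allocation ratio k = n₂/n₁ = 2, Var(x̄₁−x̄₂) = σ²(1/n₁ + 1/(k·n₁)) = σ²·(k+1)/(k·n₁).
So n₁ = (1 + 1/k)·((z_{α/2} + z_β)/d)² = 1.500 × (3.523/0.41)².
n₁ = 1.500 × 73.83 = 110.8.
Round up: n₁ = 111, giving n₂ = 2 × 111 = 222.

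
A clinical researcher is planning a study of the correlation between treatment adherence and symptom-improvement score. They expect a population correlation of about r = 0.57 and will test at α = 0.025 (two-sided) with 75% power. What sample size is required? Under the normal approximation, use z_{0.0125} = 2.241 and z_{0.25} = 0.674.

n = 24

Fisher's z: C = ½·ln((1+r)/(1−r)) = ½·ln(3.6512) = 0.6475.
n = ((z_{α/2} + z_β)/C)² + 3.
(2.241 + 0.674) / 0.6475 = 2.915 / 0.6475 = 4.502.
n = 4.502² + 3 = 20.27 + 3 = 23.3.
Round up.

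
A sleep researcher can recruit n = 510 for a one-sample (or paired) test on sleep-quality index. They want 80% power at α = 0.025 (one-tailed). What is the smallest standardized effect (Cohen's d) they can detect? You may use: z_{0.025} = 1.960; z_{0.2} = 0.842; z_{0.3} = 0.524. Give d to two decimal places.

d_min ≈ 0.12

For a single sample (or paired design) of n = 510: d_min = (z_{α} + z_β)/√n.
z-sum = 1.960 + 0.842 = 2.802.
d_min = 2.802 / √510 = 2.802 / 22.583 = 0.124.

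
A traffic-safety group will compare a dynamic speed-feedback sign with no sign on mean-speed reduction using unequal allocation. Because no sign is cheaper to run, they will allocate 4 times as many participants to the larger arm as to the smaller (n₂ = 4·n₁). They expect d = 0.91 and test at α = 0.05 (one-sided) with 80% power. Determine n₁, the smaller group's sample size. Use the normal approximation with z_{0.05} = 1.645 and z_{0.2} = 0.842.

With allocation ratio k = n₂/n₁ = 4, Var(x̄₁−x̄₂) = σ²(1/n₁ + 1/(k·n₁)) = σ²·(k+1)/(k·n₁).
So n₁ = (1 + 1/k)·((z_{α} + z_β)/d)² = 1.250 × (2.487/0.91)².
n₁ = 1.250 × 7.47 = 9.3.
Round up: n₁ = 10, giving n₂ = 4 × 10 = 40.

n₁ = 10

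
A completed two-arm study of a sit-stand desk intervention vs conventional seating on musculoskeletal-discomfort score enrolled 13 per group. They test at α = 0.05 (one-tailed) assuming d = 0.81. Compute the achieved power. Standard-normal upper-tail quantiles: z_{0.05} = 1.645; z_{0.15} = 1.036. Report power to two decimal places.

For two equal groups, power = Φ(d·√(n/2) − z_{α}).
d·√(n/2) = 0.81 × √(13/2) = 0.81 × 2.550 = 2.065.
z_β = 2.065 − 1.645 = 0.420.
Power = Φ(0.420) = 0.663.

power ≈ 0.66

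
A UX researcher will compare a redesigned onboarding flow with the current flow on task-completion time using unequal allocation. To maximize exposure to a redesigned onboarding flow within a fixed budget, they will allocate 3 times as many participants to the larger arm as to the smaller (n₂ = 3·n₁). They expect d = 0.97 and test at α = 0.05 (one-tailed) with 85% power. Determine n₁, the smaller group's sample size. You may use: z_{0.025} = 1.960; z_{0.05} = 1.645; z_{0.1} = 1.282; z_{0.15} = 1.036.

n₁ = 11

With allocation ratio k = n₂/n₁ = 3, Var(x̄₁−x̄₂) = σ²(1/n₁ + 1/(k·n₁)) = σ²·(k+1)/(k·n₁).
So n₁ = (1 + 1/k)·((z_{α} + z_β)/d)² = 1.333 × (2.681/0.97)².
n₁ = 1.333 × 7.64 = 10.2.
Round up: n₁ = 11, giving n₂ = 3 × 11 = 33.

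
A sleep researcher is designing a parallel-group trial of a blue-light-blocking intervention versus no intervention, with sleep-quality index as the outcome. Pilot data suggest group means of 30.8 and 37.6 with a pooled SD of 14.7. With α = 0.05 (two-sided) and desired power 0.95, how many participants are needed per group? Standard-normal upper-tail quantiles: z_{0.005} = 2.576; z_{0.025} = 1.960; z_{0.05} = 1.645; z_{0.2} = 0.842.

n = 122 per group

Cohen's d = |M₁ − M₂| / SD_pooled = |30.8 − 37.6| / 14.7 = 6.8 / 14.7 = 0.463.
For two independent groups with equal n: n = 2·((z_{α/2} + z_β) / d)².
z_{α/2} + z_β = 1.960 + 1.645 = 3.605.
n = 2 × (3.605 / 0.463)² = 2 × 7.786² = 2 × 60.62 = 121.2.
Round up to the next whole participant.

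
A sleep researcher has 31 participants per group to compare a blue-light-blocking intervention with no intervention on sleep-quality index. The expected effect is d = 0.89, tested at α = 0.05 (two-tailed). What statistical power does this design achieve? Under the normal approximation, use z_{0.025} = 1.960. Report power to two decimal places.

For two equal groups, power = Φ(d·√(n/2) − z_{α/2}).
d·√(n/2) = 0.89 × √(31/2) = 0.89 × 3.937 = 3.504.
z_β = 3.504 − 1.960 = 1.544.
Power = Φ(1.544) = 0.939.

power ≈ 0.94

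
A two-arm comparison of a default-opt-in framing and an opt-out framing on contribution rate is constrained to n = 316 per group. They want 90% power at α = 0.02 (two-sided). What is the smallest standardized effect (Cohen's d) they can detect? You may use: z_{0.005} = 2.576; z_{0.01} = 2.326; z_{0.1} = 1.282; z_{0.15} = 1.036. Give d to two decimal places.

For two independent groups of n = 316 each: d_min = (z_{α/2} + z_β)·√(2/n).
z-sum = 2.326 + 1.282 = 3.608.
d_min = 3.608 × √(2/316) = 3.608 × 0.0796 = 0.287.

d_min ≈ 0.29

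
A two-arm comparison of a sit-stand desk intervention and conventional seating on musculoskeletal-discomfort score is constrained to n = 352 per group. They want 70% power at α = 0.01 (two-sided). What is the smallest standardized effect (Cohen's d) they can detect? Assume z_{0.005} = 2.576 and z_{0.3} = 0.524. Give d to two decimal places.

d_min ≈ 0.23

For two independent groups of n = 352 each: d_min = (z_{α/2} + z_β)·√(2/n).
z-sum = 2.576 + 0.524 = 3.100.
d_min = 3.100 × √(2/352) = 3.100 × 0.0754 = 0.234.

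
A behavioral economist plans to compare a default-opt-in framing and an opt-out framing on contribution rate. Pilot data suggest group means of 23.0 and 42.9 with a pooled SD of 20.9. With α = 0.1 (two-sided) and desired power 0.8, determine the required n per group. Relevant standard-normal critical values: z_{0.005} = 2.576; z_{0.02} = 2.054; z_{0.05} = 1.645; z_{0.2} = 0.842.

n = 14 per group

Cohen's d = |M₁ − M₂| / SD_pooled = |23.0 − 42.9| / 20.9 = 19.9 / 20.9 = 0.952.
For two independent groups with equal n: n = 2·((z_{α/2} + z_β) / d)².
z_{α/2} + z_β = 1.645 + 0.842 = 2.487.
n = 2 × (2.487 / 0.952)² = 2 × 2.612² = 2 × 6.82 = 13.6.
Round up to the next whole participant.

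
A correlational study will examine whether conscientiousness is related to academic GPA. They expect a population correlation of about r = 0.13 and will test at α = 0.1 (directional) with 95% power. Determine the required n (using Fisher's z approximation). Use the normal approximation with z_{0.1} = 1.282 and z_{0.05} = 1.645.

Fisher's z: C = ½·ln((1+r)/(1−r)) = ½·ln(1.2989) = 0.1307.
n = ((z_{α} + z_β)/C)² + 3.
(1.282 + 1.645) / 0.1307 = 2.927 / 0.1307 = 22.395.
n = 22.395² + 3 = 501.53 + 3 = 504.5.
Round up.

n = 505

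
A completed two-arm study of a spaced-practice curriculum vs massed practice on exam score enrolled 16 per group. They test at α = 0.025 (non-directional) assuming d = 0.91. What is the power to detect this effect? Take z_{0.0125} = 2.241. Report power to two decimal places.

For two equal groups, power = Φ(d·√(n/2) − z_{α/2}).
d·√(n/2) = 0.91 × √(16/2) = 0.91 × 2.828 = 2.574.
z_β = 2.574 − 2.241 = 0.333.
Power = Φ(0.333) = 0.630.

power ≈ 0.63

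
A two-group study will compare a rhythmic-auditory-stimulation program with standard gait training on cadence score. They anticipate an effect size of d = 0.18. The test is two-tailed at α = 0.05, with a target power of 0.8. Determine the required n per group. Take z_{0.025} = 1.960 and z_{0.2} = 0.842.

n = 485 per group

For two independent groups with equal n: n = 2·((z_{α/2} + z_β) / d)².
z_{α/2} + z_β = 1.960 + 0.842 = 2.802.
n = 2 × (2.802 / 0.18)² = 2 × 15.567² = 2 × 242.32 = 484.6.
Round up to the next whole participant.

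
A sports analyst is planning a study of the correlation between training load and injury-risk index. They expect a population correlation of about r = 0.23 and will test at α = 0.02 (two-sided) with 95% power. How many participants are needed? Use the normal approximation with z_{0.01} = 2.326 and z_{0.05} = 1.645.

Fisher's z: C = ½·ln((1+r)/(1−r)) = ½·ln(1.5974) = 0.2342.
n = ((z_{α/2} + z_β)/C)² + 3.
(2.326 + 1.645) / 0.2342 = 3.971 / 0.2342 = 16.956.
n = 16.956² + 3 = 287.49 + 3 = 290.5.
Round up.

n = 291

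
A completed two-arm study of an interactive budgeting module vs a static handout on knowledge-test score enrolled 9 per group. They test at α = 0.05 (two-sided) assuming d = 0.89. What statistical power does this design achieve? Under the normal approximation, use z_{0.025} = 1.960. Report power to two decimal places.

For two equal groups, power = Φ(d·√(n/2) − z_{α/2}).
d·√(n/2) = 0.89 × √(9/2) = 0.89 × 2.121 = 1.888.
z_β = 1.888 − 1.960 = -0.072.
Power = Φ(-0.072) = 0.471.

power ≈ 0.47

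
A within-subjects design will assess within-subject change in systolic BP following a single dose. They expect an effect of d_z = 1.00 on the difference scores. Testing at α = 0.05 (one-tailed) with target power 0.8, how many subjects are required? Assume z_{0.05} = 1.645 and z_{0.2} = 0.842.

For a paired (one-sample on differences) test: n = ((z_{α} + z_β) / d)².
z_{α} + z_β = 1.645 + 0.842 = 2.487.
n = (2.487 / 1.00)² = 2.487² = 6.19.
Round up.

n = 7 pairs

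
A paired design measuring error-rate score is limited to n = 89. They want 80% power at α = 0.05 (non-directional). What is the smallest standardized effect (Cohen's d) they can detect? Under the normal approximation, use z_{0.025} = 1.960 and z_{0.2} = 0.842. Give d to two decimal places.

For a single sample (or paired design) of n = 89: d_min = (z_{α/2} + z_β)/√n.
z-sum = 1.960 + 0.842 = 2.802.
d_min = 2.802 / √89 = 2.802 / 9.434 = 0.297.

d_min ≈ 0.30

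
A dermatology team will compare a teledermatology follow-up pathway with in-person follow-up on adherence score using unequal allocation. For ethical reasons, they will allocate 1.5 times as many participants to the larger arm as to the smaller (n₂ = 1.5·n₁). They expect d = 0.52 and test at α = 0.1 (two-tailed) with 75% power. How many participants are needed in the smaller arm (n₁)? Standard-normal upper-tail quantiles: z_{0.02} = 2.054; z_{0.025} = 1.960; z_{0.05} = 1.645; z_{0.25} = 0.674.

With allocation ratio k = n₂/n₁ = 1.5, Var(x̄₁−x̄₂) = σ²(1/n₁ + 1/(k·n₁)) = σ²·(k+1)/(k·n₁).
So n₁ = (1 + 1/k)·((z_{α/2} + z_β)/d)² = 1.667 × (2.319/0.52)².
n₁ = 1.667 × 19.89 = 33.1.
Round up: n₁ = 34, giving n₂ = 1.5 × 34 = 51.

n₁ = 34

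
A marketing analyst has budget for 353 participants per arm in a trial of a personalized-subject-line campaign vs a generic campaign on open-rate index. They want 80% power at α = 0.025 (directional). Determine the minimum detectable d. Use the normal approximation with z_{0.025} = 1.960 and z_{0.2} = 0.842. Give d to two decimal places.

For two independent groups of n = 353 each: d_min = (z_{α} + z_β)·√(2/n).
z-sum = 1.960 + 0.842 = 2.802.
d_min = 2.802 × √(2/353) = 2.802 × 0.0753 = 0.211.

d_min ≈ 0.21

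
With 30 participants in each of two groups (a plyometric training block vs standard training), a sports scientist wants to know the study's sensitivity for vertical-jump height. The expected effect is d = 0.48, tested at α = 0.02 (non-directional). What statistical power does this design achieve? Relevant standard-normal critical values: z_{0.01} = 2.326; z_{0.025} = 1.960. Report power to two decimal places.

For two equal groups, power = Φ(d·√(n/2) − z_{α/2}).
d·√(n/2) = 0.48 × √(30/2) = 0.48 × 3.873 = 1.859.
z_β = 1.859 − 2.326 = -0.467.
Power = Φ(-0.467) = 0.320.

power ≈ 0.32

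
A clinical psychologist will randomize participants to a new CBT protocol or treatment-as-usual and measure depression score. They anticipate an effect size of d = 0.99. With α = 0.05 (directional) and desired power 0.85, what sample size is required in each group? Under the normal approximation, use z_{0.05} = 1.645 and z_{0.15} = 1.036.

For two independent groups with equal n: n = 2·((z_{α} + z_β) / d)².
z_{α} + z_β = 1.645 + 1.036 = 2.681.
n = 2 × (2.681 / 0.99)² = 2 × 2.708² = 2 × 7.33 = 14.7.
Round up to the next whole participant.

n = 15 per group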